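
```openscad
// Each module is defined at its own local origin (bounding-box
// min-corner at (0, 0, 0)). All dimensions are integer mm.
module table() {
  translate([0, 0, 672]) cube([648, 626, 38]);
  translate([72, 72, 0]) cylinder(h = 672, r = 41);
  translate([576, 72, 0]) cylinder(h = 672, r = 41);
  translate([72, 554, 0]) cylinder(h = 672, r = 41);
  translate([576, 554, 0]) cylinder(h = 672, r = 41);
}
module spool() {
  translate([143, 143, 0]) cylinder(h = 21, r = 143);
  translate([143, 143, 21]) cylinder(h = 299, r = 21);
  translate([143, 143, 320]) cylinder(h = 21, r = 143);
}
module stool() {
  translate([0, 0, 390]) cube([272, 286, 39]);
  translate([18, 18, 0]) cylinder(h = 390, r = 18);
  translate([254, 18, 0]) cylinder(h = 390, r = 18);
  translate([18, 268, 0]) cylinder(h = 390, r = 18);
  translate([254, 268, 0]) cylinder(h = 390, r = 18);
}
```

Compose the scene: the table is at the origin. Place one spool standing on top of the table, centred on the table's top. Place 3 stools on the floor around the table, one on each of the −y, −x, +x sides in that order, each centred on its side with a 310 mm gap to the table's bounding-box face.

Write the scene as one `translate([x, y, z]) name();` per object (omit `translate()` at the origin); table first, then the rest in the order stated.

table();
translate([181, 170, 710]) spool();
translate([188, -596, 0]) stool();
translate([-582, 170, 0]) stool();
translate([958, 170, 0]) stool();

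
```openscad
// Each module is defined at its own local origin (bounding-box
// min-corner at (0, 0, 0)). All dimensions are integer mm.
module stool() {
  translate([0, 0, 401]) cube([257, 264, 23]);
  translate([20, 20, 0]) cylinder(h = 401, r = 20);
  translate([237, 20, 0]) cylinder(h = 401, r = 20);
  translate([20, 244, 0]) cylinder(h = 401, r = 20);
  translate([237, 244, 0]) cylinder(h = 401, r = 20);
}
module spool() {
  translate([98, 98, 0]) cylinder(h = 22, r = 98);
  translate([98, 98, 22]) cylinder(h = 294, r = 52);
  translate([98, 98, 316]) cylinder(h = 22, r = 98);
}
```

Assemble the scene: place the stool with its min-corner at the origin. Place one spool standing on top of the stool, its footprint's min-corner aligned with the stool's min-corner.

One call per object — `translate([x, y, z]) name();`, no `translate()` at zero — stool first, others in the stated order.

stool();
translate([0, 0, 424]) spool();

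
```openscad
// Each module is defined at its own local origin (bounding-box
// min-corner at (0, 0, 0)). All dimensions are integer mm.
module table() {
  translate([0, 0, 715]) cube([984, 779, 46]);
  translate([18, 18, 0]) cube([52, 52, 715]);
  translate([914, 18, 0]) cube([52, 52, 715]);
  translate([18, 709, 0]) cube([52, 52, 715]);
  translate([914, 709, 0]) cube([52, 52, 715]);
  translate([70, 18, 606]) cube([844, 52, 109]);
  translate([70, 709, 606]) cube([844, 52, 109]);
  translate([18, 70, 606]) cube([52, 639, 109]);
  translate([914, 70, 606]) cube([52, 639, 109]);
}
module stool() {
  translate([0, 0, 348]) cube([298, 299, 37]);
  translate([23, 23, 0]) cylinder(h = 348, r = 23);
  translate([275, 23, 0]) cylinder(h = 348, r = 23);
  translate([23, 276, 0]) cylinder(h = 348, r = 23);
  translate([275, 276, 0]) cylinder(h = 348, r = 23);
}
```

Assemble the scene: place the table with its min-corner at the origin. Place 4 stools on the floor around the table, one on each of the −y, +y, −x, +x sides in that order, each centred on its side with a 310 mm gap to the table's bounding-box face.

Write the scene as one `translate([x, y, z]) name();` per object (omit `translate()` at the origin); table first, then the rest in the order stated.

table();
translate([343, -609, 0]) stool();
translate([343, 1089, 0]) stool();
translate([-608, 240, 0]) stool();
translate([1294, 240, 0]) stool();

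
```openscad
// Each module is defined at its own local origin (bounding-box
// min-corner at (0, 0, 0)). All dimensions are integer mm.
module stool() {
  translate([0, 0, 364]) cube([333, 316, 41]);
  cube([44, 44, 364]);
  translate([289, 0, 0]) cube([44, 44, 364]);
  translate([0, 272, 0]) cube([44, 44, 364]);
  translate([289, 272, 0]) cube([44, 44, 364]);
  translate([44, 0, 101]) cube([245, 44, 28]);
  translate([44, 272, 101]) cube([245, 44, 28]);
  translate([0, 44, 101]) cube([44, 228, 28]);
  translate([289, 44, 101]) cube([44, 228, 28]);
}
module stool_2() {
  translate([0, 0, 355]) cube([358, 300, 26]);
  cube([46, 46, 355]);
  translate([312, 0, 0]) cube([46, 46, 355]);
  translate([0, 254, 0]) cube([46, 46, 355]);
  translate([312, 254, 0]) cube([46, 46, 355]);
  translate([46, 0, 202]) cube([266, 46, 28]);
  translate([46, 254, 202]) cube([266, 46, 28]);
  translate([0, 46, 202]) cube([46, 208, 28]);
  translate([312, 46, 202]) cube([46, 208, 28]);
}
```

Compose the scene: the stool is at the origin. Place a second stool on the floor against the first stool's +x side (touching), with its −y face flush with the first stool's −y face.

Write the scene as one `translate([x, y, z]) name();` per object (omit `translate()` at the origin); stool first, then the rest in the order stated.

stool();
translate([333, 0, 0]) stool_2();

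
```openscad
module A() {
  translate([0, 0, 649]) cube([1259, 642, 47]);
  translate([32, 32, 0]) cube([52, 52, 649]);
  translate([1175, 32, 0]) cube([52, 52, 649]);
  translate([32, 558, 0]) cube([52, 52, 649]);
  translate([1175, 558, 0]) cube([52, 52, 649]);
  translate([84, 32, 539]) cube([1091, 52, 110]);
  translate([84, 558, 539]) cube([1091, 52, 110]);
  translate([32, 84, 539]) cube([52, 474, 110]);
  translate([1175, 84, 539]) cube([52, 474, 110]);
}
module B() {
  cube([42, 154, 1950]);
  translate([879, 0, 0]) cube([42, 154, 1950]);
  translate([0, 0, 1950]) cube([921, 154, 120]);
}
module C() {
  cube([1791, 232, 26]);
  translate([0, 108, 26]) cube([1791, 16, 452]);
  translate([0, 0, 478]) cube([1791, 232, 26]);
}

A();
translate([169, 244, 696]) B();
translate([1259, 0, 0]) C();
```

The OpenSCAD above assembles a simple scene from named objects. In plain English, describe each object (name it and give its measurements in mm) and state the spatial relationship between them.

A is a rectangular dining table. The top is 1259×642×47 mm with its upper surface at z = 696 mm. It stands on four 52×52 mm square legs, each inset 32 mm from the nearest pair of top edges, running from the floor to the underside of the top. Four apron rails, 52 mm thick and 110 mm tall, run between adjacent legs with their top edges flush with the underside of the top and their outer faces flush with the legs' outer faces.

B is a door frame. The clear opening is 837 mm wide and 1950 mm high. Two 42 mm wide jambs, 154 mm deep, stand either side of the opening from the floor to the top of the opening. A 120 mm thick head sits across the top of both jambs, spanning the full outside width of the frame.

C is an I-beam lying along x, 1791 mm long. Overall section height 504 mm. Two flanges 232 mm wide (y) and 26 mm thick, one on the floor and one at the top; a web 16 mm thick runs between them, centred on the flange width.

The door frame is on top of the table, centred. The I-beam is against the table's +x side, with their −y faces flush.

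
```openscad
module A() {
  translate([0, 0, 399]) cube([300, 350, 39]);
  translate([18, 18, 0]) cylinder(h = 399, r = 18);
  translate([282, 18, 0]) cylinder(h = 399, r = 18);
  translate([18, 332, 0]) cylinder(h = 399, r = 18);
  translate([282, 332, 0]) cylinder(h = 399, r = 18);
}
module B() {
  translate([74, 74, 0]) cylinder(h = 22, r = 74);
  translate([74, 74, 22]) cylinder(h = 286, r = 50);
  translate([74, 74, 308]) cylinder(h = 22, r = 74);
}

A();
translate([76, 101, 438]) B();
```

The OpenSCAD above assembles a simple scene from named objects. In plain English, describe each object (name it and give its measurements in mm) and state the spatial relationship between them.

A is a four-legged stool. The seat is 300×350 mm, 39 mm thick, top at z = 438 mm. It stands on four round legs, each 36 mm in diameter, from z = 0 to the seat underside, each leg's axis is inset half a diameter from the nearest pair of seat edges (so the leg's bounding box is flush with the corner).

B is a spool: two coaxial disc flanges of radius 74 mm and thickness 22 mm, joined by a core cylinder of radius 50 mm and height 286 mm. The lower flange rests on z = 0 and the three cylinders share a vertical axis.

The spool is on top of the stool, centred.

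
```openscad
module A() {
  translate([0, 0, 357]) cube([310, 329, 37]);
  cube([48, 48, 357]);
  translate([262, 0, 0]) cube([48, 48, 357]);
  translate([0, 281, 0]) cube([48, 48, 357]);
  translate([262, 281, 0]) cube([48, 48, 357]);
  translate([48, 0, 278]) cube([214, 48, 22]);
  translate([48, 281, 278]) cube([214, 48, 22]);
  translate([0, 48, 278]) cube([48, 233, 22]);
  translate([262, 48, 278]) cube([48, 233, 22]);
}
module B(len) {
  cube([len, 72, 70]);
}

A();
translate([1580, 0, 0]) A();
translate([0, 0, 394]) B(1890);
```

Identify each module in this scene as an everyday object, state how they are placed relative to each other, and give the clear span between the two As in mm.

Second stool starts at x = 1580; first ends at x = 310; clear span = 1580 − 310 = 1270 mm.

A is a stool. B is a beam. A beam spans the tops of two stools. The clear span between the two stools is 1270 mm.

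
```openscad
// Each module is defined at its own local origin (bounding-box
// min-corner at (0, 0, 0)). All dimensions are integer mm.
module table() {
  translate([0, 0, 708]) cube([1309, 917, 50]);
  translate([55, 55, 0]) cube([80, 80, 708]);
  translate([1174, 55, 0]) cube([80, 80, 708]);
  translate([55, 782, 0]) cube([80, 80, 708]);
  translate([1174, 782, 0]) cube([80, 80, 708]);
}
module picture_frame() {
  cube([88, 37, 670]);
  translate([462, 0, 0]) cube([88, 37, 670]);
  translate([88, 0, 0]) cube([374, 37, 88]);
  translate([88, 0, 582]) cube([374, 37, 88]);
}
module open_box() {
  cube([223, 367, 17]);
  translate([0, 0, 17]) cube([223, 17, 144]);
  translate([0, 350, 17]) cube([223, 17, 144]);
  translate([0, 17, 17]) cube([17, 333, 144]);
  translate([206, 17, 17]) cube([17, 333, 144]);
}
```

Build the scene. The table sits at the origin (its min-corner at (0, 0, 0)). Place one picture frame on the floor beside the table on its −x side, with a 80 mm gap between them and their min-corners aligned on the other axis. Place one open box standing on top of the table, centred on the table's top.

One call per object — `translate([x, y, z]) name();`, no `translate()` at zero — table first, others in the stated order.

table();
translate([-630, 0, 0]) picture_frame();
translate([543, 275, 758]) open_box();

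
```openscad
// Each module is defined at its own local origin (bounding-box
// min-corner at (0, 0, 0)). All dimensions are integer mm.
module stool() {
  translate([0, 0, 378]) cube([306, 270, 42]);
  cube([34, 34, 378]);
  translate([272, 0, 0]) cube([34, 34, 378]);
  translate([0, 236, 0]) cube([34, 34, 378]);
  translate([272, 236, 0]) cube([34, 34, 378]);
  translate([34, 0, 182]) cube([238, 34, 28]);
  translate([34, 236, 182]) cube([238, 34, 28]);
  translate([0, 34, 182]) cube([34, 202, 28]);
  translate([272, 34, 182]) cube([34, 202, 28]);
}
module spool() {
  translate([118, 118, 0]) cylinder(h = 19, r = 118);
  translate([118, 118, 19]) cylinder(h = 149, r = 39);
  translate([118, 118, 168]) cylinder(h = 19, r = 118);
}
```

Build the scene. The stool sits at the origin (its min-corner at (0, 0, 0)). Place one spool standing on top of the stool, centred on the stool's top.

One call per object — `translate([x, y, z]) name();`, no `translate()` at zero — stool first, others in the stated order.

stool();
translate([35, 17, 420]) spool();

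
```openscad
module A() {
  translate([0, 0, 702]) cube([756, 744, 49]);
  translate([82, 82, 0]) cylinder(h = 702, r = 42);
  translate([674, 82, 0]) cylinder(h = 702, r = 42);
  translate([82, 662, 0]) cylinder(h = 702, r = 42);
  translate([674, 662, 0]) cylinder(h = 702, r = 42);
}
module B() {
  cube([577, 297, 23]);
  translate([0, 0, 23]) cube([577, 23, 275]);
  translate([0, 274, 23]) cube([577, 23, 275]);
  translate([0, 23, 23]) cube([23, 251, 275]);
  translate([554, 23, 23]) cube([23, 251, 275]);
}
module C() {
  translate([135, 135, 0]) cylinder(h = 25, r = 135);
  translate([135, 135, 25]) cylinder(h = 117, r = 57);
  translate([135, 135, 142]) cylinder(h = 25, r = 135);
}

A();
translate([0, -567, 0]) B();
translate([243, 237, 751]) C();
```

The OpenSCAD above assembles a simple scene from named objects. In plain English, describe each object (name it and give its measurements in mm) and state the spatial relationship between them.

A is a rectangular dining table. The top is 756×744×49 mm with its upper surface at z = 751 mm. It stands on four round legs of 84 mm diameter, each leg's bounding box inset 40 mm from the nearest pair of top edges, running from the floor to the underside of the top.

B is an open-topped rectangular box: outside dimensions 577×297×298 mm, with a uniform wall and base thickness of 23 mm. The base is a full 577×297 slab on the floor; four walls sit on top of the base. The front and back walls (the −y and +y sides) span the full width; the two side walls fit between them.

C is a spool: two coaxial disc flanges of radius 135 mm and thickness 25 mm, joined by a core cylinder of radius 57 mm and height 117 mm. The lower flange rests on z = 0 and the three cylinders share a vertical axis.

The open box is on the floor beside the table on its −y side. The spool is on top of the table, centred.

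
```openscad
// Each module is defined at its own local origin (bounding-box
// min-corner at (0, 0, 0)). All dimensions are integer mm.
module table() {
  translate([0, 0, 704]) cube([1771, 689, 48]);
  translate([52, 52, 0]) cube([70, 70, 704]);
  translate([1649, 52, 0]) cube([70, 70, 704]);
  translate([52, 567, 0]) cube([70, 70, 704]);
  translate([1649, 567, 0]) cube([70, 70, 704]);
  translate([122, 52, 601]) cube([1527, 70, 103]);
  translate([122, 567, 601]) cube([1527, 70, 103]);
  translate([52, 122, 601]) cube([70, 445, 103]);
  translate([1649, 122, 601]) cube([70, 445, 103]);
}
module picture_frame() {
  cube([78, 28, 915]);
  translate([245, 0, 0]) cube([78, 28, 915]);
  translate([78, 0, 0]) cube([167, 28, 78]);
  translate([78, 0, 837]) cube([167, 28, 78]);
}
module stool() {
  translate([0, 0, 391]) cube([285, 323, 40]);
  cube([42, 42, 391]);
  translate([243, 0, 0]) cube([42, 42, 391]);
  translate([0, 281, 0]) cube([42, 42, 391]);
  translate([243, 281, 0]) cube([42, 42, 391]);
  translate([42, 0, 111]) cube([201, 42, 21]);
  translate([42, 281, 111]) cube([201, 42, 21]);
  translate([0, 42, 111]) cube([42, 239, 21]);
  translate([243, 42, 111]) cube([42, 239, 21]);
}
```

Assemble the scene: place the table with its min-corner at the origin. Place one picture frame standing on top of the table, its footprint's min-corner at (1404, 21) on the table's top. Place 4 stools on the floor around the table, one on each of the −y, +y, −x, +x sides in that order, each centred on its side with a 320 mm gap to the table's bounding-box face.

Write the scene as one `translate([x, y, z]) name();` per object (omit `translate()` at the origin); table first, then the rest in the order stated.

table();
translate([1404, 21, 752]) picture_frame();
translate([743, -643, 0]) stool();
translate([743, 1009, 0]) stool();
translate([-605, 183, 0]) stool();
translate([2091, 183, 0]) stool();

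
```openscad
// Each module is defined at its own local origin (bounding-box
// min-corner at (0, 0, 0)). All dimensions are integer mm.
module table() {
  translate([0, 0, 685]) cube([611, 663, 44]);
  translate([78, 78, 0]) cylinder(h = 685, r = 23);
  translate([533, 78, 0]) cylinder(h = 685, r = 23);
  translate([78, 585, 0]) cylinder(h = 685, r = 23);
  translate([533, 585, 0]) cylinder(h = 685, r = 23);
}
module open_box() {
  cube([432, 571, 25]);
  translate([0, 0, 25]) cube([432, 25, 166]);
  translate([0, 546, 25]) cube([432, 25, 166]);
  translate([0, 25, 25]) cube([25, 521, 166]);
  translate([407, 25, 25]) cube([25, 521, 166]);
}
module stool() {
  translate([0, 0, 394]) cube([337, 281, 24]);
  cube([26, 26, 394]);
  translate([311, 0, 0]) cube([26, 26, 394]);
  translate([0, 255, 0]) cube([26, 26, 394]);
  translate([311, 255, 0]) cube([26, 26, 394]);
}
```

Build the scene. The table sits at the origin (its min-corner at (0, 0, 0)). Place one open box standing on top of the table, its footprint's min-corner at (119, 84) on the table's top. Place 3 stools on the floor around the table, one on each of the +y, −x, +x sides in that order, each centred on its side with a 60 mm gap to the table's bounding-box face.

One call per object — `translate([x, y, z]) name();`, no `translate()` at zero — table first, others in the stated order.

table();
translate([119, 84, 729]) open_box();
translate([137, 723, 0]) stool();
translate([-397, 191, 0]) stool();
translate([671, 191, 0]) stool();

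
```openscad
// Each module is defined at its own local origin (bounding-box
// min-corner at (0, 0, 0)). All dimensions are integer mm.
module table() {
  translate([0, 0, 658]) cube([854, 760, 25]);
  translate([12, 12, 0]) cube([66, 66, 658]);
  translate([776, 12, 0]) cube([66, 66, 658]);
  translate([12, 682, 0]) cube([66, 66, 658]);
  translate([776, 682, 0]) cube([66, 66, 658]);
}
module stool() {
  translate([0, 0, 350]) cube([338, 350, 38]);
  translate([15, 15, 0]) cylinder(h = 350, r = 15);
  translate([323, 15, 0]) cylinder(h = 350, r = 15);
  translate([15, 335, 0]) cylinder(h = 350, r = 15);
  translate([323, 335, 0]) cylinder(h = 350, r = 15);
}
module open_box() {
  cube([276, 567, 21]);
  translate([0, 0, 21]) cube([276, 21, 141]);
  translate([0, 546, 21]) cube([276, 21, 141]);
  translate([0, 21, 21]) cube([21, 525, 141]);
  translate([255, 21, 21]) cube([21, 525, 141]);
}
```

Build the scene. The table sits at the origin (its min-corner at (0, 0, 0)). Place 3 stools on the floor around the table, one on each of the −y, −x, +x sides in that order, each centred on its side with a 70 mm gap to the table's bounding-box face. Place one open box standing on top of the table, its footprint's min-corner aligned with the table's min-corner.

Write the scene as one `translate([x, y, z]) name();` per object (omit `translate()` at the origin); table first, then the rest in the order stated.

table();
translate([258, -420, 0]) stool();
translate([-408, 205, 0]) stool();
translate([924, 205, 0]) stool();
translate([0, 0, 683]) open_box();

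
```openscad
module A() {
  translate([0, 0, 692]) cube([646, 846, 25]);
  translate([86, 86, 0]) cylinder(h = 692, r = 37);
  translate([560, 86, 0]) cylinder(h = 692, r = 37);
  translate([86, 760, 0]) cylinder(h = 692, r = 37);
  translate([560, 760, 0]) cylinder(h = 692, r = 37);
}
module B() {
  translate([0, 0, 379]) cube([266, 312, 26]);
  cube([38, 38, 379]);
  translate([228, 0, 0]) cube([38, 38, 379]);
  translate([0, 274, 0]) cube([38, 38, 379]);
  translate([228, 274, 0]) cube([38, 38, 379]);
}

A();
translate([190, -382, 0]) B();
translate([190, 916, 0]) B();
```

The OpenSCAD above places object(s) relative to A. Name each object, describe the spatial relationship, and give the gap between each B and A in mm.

Each stool's nearest face is 70 mm from the table's bounding box.

A is a table. B is a stool. Two stools sit around the table at the −y, +y sides. The gap between each stool and the table is 70 mm.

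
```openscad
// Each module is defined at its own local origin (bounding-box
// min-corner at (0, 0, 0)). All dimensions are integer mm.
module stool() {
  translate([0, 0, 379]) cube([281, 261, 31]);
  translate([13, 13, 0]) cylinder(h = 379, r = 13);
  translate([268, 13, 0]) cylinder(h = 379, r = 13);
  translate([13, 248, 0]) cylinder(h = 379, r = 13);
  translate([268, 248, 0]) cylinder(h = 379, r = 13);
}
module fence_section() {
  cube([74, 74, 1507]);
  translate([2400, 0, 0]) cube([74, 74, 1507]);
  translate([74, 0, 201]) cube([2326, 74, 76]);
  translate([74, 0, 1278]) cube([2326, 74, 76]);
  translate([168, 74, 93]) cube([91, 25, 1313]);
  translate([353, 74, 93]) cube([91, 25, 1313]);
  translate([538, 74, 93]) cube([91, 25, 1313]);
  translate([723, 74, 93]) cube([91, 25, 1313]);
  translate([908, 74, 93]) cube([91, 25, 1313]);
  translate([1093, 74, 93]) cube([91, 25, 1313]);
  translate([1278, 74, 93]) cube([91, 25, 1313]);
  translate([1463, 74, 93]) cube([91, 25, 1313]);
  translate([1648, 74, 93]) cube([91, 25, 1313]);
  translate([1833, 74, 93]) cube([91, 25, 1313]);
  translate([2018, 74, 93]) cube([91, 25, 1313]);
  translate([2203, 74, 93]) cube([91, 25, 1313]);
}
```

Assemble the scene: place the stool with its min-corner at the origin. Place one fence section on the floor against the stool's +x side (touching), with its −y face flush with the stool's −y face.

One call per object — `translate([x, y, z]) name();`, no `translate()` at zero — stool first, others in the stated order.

stool();
translate([281, 0, 0]) fence_section();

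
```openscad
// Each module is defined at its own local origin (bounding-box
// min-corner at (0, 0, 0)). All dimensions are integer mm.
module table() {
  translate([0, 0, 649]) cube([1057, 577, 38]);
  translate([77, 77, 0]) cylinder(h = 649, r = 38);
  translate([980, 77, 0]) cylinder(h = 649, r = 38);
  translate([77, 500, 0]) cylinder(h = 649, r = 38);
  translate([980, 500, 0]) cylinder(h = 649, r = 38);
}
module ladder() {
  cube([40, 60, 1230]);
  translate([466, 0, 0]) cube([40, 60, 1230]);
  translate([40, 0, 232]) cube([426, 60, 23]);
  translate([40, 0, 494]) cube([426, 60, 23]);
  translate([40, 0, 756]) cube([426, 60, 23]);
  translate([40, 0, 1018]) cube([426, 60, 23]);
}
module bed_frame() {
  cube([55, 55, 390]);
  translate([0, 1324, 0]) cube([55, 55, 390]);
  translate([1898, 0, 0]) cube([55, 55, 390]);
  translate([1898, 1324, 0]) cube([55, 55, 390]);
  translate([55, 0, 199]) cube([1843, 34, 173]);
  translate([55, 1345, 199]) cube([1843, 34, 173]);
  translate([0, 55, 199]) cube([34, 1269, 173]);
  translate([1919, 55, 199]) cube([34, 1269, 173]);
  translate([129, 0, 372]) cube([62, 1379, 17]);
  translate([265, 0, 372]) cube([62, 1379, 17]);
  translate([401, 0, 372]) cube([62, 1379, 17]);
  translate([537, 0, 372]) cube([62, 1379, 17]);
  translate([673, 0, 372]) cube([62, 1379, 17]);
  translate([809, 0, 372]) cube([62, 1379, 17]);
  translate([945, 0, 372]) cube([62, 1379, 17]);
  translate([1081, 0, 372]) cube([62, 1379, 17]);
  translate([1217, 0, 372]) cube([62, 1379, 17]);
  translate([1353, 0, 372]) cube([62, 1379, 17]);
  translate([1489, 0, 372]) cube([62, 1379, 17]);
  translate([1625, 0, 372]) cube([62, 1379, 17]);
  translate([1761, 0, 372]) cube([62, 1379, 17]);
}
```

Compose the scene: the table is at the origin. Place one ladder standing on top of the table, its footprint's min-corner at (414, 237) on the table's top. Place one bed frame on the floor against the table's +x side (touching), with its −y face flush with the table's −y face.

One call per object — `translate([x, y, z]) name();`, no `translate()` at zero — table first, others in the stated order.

table();
translate([414, 237, 687]) ladder();
translate([1057, 0, 0]) bed_frame();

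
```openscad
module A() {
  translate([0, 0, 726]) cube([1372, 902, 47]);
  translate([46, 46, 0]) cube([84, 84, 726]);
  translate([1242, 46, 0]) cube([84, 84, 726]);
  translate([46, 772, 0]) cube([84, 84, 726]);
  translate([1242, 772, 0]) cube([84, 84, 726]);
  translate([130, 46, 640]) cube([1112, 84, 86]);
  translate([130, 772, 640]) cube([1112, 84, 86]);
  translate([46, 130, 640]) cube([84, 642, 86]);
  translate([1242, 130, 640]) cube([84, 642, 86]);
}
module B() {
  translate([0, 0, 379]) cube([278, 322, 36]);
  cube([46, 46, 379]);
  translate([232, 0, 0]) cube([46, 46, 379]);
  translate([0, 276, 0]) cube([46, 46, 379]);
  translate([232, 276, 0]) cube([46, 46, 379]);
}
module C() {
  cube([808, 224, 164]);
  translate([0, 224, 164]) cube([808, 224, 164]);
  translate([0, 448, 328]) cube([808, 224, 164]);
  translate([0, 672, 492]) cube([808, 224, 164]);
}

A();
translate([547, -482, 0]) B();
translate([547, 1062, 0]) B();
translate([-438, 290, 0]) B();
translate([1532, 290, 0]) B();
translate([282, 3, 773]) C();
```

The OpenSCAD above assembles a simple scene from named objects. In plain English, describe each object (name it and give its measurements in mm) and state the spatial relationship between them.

A is a table with a 1372×902 mm rectangular top, 47 mm thick, top surface at z = 773 mm, supported by four 84×84 mm square legs, each inset 46 mm from the nearest pair of top edges, running from the floor. Four apron rails, 84 mm thick and 86 mm tall, run between adjacent legs with their top edges flush with the underside of the top and their outer faces flush with the legs' outer faces.

B is a simple wooden stool: a rectangular seat 278 mm (x) by 322 mm (y), 36 mm thick, top face at z = 415 mm, on four square legs, each 46×46 mm in cross-section. The legs rest on z = 0, each flush with a corner of the seat.

C is a straight staircase of 4 solid steps. Each step is 808 mm wide (x), 224 mm deep (y, the going) and 164 mm tall (the rise). The first step rests on the floor; each subsequent step sits one going further in +y and one rise higher in +z, directly behind and above the previous step with no overlap.

Four stools sit around the table at the −y, +y, −x, +x sides. The staircase is on top of the table, centred.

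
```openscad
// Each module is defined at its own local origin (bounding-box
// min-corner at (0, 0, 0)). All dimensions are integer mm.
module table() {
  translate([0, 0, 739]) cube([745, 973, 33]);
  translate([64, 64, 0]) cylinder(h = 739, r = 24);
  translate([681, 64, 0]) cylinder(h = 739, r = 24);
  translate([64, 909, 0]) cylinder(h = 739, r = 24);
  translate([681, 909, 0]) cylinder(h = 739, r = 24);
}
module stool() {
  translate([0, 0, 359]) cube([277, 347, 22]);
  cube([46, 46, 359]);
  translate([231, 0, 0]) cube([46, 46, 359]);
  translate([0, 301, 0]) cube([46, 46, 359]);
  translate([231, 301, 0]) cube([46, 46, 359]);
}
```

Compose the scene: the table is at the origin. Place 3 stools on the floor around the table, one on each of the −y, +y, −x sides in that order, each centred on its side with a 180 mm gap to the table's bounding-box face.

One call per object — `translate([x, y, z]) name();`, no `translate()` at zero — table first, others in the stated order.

table();
translate([234, -527, 0]) stool();
translate([234, 1153, 0]) stool();
translate([-457, 313, 0]) stool();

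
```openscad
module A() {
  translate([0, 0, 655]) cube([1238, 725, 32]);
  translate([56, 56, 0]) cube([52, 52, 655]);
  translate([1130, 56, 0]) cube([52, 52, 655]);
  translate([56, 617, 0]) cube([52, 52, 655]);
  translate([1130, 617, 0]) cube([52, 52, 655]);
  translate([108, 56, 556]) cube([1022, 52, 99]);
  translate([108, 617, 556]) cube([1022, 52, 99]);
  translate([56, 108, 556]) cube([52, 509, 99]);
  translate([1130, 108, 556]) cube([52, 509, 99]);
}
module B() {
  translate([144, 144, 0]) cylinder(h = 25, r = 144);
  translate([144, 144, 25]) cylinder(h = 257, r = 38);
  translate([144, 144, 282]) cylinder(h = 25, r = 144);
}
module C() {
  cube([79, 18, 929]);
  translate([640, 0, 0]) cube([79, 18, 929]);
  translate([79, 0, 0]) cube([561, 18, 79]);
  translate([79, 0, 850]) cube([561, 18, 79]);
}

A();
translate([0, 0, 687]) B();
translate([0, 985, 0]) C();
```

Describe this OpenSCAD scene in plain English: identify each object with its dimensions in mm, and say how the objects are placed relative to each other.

A is a table: top 1238 mm (x) × 725 mm (y), 32 mm thick, upper face at z = 687 mm, on four 52×52 mm square legs, each inset 56 mm from the nearest pair of top edges, running from z = 0 to the bottom of the top. Four apron rails, 52 mm thick and 99 mm tall, run between adjacent legs with their top edges flush with the underside of the top and their outer faces flush with the legs' outer faces.

B is a spool: two coaxial disc flanges of radius 144 mm and thickness 25 mm, joined by a core cylinder of radius 38 mm and height 257 mm. The lower flange rests on z = 0 and the three cylinders share a vertical axis.

C is a rectangular picture frame lying in the x–z plane (depth along y). The opening is 561 mm wide (x) by 771 mm tall (z), surrounded by a border 79 mm wide on all four sides. The frame is 18 mm deep and is made of two full-height vertical stiles with two horizontal rails fitted between them.

The spool is on top of the table. The picture frame is on the floor beside the table on its +y side.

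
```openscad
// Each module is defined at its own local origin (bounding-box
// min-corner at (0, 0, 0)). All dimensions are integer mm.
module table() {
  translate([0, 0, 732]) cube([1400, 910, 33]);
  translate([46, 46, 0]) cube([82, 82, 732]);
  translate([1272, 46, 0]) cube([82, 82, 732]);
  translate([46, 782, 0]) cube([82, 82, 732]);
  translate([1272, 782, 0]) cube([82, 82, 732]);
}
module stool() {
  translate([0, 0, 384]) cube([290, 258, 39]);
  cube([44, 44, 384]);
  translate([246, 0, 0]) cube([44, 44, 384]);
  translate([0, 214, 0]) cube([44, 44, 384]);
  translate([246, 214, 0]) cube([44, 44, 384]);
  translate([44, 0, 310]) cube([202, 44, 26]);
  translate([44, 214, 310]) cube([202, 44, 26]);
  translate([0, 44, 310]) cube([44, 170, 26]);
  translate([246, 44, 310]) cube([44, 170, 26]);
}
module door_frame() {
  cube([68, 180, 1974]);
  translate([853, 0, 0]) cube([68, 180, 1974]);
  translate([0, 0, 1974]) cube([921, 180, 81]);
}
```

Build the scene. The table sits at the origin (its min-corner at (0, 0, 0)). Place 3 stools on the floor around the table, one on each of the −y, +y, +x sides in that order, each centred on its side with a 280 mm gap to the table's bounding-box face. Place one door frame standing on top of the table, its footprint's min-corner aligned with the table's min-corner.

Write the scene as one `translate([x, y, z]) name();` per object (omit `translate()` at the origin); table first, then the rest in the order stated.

table();
translate([555, -538, 0]) stool();
translate([555, 1190, 0]) stool();
translate([1680, 326, 0]) stool();
translate([0, 0, 765]) door_frame();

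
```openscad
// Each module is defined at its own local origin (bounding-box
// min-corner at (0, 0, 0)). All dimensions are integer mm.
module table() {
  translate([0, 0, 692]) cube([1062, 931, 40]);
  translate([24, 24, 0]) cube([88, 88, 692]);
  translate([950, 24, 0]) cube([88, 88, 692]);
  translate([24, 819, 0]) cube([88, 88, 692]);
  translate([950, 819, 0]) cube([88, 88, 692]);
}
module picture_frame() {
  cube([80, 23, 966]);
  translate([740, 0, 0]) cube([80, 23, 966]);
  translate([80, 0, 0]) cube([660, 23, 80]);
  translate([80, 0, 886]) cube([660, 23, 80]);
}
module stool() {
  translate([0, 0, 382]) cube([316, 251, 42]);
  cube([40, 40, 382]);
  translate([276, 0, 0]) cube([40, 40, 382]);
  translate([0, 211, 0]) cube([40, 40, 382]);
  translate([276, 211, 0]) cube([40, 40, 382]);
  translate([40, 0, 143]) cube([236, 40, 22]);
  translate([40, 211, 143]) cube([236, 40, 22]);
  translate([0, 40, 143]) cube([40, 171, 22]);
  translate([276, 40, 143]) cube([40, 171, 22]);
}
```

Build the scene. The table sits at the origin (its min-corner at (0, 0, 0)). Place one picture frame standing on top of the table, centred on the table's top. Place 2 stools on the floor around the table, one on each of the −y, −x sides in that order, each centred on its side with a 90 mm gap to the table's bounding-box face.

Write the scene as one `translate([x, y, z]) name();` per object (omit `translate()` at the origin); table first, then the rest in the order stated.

table();
translate([121, 454, 732]) picture_frame();
translate([373, -341, 0]) stool();
translate([-406, 340, 0]) stool();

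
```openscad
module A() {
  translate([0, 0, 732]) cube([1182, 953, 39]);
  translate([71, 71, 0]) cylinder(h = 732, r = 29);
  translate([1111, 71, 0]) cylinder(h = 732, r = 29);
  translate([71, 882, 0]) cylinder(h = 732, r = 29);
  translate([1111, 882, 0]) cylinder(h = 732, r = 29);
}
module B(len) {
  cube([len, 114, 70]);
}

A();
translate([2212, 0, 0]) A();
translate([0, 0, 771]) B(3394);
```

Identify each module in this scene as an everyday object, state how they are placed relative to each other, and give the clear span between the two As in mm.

Second table starts at x = 2212; first ends at x = 1182; clear span = 2212 − 1182 = 1030 mm.

A is a table. B is a beam. A beam spans the tops of two tables. The clear span between the two tables is 1030 mm.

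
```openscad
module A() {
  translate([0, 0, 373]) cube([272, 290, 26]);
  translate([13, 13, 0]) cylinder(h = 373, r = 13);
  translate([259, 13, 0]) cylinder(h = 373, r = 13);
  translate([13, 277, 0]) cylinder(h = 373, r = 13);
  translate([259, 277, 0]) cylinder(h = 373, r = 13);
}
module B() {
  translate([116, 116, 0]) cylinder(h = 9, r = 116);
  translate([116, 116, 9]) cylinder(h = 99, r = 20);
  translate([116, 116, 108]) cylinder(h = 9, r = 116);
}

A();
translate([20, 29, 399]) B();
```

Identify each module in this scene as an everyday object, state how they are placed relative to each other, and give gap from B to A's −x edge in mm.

The spool's min-x is at 20; the stool's min-x is 0; gap = 20 mm.

A is a stool. B is a spool. The spool is on top of the stool, centred. The gap from the spool to the stool's −x edge is 20 mm.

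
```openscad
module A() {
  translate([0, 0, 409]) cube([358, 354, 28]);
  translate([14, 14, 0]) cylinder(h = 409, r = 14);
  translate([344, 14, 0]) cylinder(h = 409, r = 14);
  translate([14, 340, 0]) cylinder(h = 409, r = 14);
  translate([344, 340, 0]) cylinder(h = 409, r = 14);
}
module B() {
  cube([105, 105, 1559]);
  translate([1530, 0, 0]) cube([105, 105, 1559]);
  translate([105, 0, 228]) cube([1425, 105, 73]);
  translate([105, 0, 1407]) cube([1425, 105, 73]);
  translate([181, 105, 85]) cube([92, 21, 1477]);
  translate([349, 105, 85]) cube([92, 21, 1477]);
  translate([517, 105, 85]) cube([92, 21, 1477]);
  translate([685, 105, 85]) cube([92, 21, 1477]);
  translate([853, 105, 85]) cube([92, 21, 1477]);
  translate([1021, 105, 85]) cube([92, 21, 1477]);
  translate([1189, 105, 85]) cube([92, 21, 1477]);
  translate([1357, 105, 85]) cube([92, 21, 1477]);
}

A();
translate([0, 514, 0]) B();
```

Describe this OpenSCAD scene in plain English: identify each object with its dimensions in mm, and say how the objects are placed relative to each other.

A is a four-legged stool. The seat is a 358×354×28 mm slab whose top surface is at z = 437 mm; four round legs, each 28 mm in diameter, run from the floor (z = 0) to the underside of the seat, each leg's axis is inset half a diameter from the nearest pair of seat edges (so the leg's bounding box is flush with the corner).

B is a fence section. Two 105×105 mm posts, 1559 mm tall, stand on the floor with a clear span of 1425 mm between their inner faces. Two horizontal rails of 105×73 mm section span the gap between the posts with their undersides at z = 228 mm and z = 1407 mm, flush with the posts' −y face. 8 pickets, each 92 mm wide, 21 mm thick and 1477 mm tall, are fixed to the +y face of the rails with their bottoms at z = 85 mm, evenly spaced across the span with equal gaps (rounded down to the nearest mm) at the −x end and between each pair — any rounding remainder accumulates at the +x end.

The fence section is on the floor beside the stool on its +y side.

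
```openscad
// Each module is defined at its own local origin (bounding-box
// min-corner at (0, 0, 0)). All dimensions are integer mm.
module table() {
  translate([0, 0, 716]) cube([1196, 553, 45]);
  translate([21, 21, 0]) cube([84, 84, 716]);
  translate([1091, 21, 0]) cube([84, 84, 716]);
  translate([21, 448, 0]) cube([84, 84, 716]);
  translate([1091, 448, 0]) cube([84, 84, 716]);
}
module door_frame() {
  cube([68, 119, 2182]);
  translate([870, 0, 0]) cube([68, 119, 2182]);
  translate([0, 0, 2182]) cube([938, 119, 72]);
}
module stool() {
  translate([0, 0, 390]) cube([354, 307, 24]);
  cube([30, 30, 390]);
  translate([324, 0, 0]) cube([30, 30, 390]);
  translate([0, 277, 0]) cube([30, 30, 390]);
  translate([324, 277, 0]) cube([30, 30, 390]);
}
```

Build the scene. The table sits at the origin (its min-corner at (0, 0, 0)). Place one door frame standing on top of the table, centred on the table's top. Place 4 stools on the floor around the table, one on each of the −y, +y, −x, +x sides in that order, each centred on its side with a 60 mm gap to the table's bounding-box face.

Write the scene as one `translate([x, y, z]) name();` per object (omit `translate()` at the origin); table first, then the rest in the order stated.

table();
translate([129, 217, 761]) door_frame();
translate([421, -367, 0]) stool();
translate([421, 613, 0]) stool();
translate([-414, 123, 0]) stool();
translate([1256, 123, 0]) stool();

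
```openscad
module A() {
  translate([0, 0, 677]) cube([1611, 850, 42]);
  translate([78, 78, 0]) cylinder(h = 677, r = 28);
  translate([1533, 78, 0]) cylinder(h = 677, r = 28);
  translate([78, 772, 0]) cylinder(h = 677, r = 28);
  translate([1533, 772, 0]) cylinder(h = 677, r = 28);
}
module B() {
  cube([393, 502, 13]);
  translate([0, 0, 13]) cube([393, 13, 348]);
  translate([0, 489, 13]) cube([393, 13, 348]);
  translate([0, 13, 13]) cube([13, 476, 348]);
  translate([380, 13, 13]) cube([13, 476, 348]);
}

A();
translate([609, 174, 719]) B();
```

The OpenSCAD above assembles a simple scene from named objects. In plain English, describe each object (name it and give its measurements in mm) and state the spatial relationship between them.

A is a rectangular dining table. The top is 1611×850×42 mm with its upper surface at z = 719 mm. It stands on four round legs of 56 mm diameter, each leg's bounding box inset 50 mm from the nearest pair of top edges, running from the floor to the underside of the top.

B is an open-topped rectangular box: outside dimensions 393×502×361 mm, with a uniform wall and base thickness of 13 mm. The base is a full 393×502 slab on the floor; four walls sit on top of the base. The front and back walls (the −y and +y sides) span the full width; the two side walls fit between them.

The open box is on top of the table, centred.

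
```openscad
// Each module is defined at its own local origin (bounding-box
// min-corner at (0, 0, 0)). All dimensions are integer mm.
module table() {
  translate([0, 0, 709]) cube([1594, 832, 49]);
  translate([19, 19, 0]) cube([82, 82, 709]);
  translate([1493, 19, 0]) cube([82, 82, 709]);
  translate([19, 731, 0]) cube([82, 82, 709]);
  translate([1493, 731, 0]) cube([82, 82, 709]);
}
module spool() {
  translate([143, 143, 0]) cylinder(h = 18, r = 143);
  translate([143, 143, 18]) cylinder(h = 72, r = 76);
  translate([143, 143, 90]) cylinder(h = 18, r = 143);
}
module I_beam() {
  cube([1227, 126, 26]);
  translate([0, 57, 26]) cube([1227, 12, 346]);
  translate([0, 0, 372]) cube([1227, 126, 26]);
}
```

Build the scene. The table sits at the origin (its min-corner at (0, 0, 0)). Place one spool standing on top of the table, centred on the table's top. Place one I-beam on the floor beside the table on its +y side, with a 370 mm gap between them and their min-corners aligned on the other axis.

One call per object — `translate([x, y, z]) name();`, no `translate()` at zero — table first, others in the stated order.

table();
translate([654, 273, 758]) spool();
translate([0, 1202, 0]) I_beam();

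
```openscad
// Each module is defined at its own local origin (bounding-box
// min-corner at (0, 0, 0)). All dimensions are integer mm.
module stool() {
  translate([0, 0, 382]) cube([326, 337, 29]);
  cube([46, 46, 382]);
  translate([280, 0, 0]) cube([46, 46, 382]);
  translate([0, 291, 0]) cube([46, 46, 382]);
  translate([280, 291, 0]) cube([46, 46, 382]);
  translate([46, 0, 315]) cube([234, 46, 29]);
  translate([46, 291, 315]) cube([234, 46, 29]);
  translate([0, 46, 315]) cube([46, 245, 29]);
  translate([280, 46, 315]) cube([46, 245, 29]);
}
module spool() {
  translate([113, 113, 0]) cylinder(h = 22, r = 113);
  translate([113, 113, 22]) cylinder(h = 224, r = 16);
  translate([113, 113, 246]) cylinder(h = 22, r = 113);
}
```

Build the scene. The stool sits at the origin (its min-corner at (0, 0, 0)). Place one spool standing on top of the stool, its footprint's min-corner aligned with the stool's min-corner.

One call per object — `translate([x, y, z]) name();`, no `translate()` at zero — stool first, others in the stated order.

stool();
translate([0, 0, 411]) spool();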